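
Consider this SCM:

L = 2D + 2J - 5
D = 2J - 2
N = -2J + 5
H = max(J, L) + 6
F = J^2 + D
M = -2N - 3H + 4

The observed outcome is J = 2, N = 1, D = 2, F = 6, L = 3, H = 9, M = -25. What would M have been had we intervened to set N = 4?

Under do(N=4), the mechanism N = -2J + 5 is discarded; N is fixed at 4.
D = 2J - 2  [with J=2]  = 2
L = 2D + 2J - 5  [with D=2, J=2]  = 3
H = max(J, L) + 6  [with J=2, L=3]  = 9
M = -2N - 3H + 4  [with N=4, H=9]  = -31

-31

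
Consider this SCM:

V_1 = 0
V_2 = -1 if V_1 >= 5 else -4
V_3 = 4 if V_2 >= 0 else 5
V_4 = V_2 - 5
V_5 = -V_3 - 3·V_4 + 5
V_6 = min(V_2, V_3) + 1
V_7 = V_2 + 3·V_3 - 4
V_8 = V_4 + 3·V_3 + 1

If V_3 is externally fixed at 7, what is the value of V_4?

-9

The intervention breaks the incoming arrows to V_3: V_3 = 4 if V_2 >= 0 else 5 no longer applies, and V_3 = 7.
V_4 is not downstream of the intervention, so its value is determined by the original equations.
V_2 = -1 if V_1 >= 5 else -4  [with V_1=0]  = -4
V_4 = V_2 - 5  [with V_2=-4]  = -9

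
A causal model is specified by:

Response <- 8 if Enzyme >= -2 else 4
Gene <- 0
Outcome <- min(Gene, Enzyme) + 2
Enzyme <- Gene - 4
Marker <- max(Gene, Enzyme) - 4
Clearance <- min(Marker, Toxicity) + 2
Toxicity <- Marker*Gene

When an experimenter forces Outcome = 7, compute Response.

Under do(Outcome=7), the mechanism Outcome <- min(Gene, Enzyme) + 2 is discarded; Outcome is fixed at 7.
Since Response is not a descendant of the intervened variable, it is unaffected.
Enzyme = Gene - 4  [with Gene=0]  = -4
Response = 8 if Enzyme >= -2 else 4  [with Enzyme=-4]  = 4

4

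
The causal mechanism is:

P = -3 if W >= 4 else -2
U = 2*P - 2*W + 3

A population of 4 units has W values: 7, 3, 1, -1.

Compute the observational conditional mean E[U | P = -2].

-3

Conditioning on P=-2 selects the 3 unit(s) with W ∈ {3, 1, -1}. Their U values: -7, -3, 1. Mean = -3.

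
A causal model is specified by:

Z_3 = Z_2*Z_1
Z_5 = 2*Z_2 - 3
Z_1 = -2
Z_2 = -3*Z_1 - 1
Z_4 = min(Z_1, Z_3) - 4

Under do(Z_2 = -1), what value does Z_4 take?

-6

Under do(Z_2=-1), the mechanism Z_2 = -3*Z_1 - 1 is discarded; Z_2 is fixed at -1.
Z_3 = Z_2*Z_1  [with Z_2=-1, Z_1=-2]  = 2
Z_4 = min(Z_1, Z_3) - 4  [with Z_1=-2, Z_3=2]  = -6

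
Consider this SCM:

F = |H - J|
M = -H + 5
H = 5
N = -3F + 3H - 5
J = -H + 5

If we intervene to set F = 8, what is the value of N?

-14

Intervening sets F = 8 and removes its equation (F = |H - J|).
N = -3F + 3H - 5  [with F=8, H=5]  = -14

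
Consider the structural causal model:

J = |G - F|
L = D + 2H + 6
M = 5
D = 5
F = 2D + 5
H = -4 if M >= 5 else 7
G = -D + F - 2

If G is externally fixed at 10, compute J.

Intervening sets G = 10 and removes its equation (G = -D + F - 2).
F = 2D + 5  [with D=5]  = 15
J = |G - F|  [with G=10, F=15]  = 5

5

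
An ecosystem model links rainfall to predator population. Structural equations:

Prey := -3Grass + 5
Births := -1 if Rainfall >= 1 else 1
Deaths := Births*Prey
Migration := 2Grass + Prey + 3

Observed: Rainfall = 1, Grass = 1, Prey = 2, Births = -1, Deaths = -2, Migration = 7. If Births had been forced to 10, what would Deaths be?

Intervening sets Births = 10 and removes its equation (Births := -1 if Rainfall >= 1 else 1).
Prey = -3Grass + 5  [with Grass=1]  = 2
Deaths = Births*Prey  [with Births=10, Prey=2]  = 20

20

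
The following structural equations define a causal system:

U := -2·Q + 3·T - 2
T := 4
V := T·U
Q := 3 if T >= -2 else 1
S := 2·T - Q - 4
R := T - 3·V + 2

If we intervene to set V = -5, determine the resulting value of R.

21

Intervening sets V = -5 and removes its equation (V := T·U).
R = T - 3·V + 2  [with T=4, V=-5]  = 21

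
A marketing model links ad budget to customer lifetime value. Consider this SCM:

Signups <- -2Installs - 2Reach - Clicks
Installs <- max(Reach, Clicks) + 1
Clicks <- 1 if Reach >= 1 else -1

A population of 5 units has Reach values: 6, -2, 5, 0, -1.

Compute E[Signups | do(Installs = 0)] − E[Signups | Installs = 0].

-7

The intervention sets Installs=0 in all 5 units regardless of Reach. Recomputing Signups per unit gives -13, 5, -11, 1, 3; average -3.
E[Signups|Installs=0] averages over only the 2 units with Installs=0 (Reach = -2, -1): Signups = 5, 3, mean 4.
Difference = -3 − 4 = -7.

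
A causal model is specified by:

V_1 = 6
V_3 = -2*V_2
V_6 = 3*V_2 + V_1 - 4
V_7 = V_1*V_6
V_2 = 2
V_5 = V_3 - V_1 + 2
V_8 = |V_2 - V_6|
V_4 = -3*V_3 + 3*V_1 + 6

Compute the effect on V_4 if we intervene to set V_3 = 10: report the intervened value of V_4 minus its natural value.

-42

The intervention breaks the incoming arrows to V_3: V_3 = -2*V_2 no longer applies, and V_3 = 10.
V_4 = -3*V_3 + 3*V_1 + 6  [with V_3=10, V_1=6]  = -6
Without intervention: V_3 = -2*V_2  [with V_2=2]  = -4; V_4 = -3*V_3 + 3*V_1 + 6  [with V_3=-4, V_1=6]  = 36.
Change = -6 − 36 = -42.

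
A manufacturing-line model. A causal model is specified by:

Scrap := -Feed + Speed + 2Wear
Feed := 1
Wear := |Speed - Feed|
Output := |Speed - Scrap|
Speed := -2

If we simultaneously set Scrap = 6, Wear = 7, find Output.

8

The joint intervention fixes Scrap = 6, Wear = 7, removing each variable's own equation.
Output = |Speed - Scrap|  [with Speed=-2, Scrap=6]  = 8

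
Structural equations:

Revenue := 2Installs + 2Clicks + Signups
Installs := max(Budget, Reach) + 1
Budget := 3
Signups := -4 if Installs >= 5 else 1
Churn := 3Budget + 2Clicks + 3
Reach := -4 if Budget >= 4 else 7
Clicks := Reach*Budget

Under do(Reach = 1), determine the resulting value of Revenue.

15

Under do(Reach=1), the mechanism Reach := -4 if Budget >= 4 else 7 is discarded; Reach is fixed at 1.
Clicks = Reach*Budget  [with Reach=1, Budget=3]  = 3
Installs = max(Budget, Reach) + 1  [with Budget=3, Reach=1]  = 4
Signups = -4 if Installs >= 5 else 1  [with Installs=4]  = 1
Revenue = 2Installs + 2Clicks + Signups  [with Installs=4, Clicks=3, Signups=1]  = 15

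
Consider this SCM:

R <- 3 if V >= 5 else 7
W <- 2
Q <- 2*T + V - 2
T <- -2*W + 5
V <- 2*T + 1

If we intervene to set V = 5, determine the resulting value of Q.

5

The intervention breaks the incoming arrows to V: V <- 2*T + 1 no longer applies, and V = 5.
T = -2*W + 5  [with W=2]  = 1
Q = 2*T + V - 2  [with T=1, V=5]  = 5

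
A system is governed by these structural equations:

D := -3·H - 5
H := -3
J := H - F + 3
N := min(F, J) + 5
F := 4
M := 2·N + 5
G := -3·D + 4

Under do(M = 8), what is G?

-8

Intervening sets M = 8 and removes its equation (M := 2·N + 5).
No directed path runs from M to G, so G keeps its natural value.
D = -3·H - 5  [with H=-3]  = 4
G = -3·D + 4  [with D=4]  = -8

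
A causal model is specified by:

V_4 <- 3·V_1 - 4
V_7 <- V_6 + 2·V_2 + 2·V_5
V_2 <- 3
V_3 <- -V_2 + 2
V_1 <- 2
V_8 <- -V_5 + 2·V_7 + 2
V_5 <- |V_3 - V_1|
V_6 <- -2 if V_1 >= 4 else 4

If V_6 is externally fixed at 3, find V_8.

Intervening sets V_6 = 3 and removes its equation (V_6 <- -2 if V_1 >= 4 else 4).
V_3 = -V_2 + 2  [with V_2=3]  = -1
V_5 = |V_3 - V_1|  [with V_3=-1, V_1=2]  = 3
V_7 = V_6 + 2·V_2 + 2·V_5  [with V_6=3, V_2=3, V_5=3]  = 15
V_8 = -V_5 + 2·V_7 + 2  [with V_5=3, V_7=15]  = 29

29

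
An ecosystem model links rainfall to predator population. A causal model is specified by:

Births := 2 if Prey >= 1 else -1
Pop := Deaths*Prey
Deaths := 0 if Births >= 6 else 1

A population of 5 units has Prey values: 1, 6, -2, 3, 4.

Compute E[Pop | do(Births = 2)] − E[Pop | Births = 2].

-1.1

Every unit gets Births=2 under the intervention. Pop values become 1, 6, -2, 3, 4; E[Pop|do(Births=2)] = 2.4.
Observing Births=2 restricts to units where Births's equation naturally yields 2: Prey ∈ {1, 6, 3, 4}. In that subpopulation Pop = 1, 6, 3, 4, mean 3.5.
Difference = 2.4 − 3.5 = -1.1.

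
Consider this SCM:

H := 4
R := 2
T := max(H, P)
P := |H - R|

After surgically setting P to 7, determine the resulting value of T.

7

The intervention breaks the incoming arrows to P: P := |H - R| no longer applies, and P = 7.
T = max(H, P)  [with H=4, P=7]  = 7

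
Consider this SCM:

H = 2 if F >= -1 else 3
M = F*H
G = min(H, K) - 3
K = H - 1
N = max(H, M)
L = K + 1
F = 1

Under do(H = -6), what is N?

Under do(H=-6), the mechanism H = 2 if F >= -1 else 3 is discarded; H is fixed at -6.
M = F*H  [with F=1, H=-6]  = -6
N = max(H, M)  [with H=-6, M=-6]  = -6

-6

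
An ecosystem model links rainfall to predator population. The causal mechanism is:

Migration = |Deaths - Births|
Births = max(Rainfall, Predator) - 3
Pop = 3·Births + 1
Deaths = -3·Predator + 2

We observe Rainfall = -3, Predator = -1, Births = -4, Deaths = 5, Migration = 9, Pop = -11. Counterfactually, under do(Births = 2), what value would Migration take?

do(Births=2) replaces the equation Births = max(Rainfall, Predator) - 3 with the constant Births = 2.
Deaths = -3·Predator + 2  [with Predator=-1]  = 5
Migration = |Deaths - Births|  [with Deaths=5, Births=2]  = 3

3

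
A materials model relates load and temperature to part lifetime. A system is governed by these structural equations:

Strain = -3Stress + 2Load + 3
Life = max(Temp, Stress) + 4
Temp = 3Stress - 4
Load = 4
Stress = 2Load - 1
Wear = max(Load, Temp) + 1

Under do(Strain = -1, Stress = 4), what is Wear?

9

Setting Strain = -1, Stress = 4 by intervention discards those variables' equations.
Temp = 3Stress - 4  [with Stress=4]  = 8
Wear = max(Load, Temp) + 1  [with Load=4, Temp=8]  = 9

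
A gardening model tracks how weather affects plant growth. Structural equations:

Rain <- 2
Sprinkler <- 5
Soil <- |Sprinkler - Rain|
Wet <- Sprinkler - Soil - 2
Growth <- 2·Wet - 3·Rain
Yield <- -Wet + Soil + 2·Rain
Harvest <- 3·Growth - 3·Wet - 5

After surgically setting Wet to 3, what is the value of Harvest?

-14

The intervention breaks the incoming arrows to Wet: Wet <- Sprinkler - Soil - 2 no longer applies, and Wet = 3.
Growth = 2·Wet - 3·Rain  [with Wet=3, Rain=2]  = 0
Harvest = 3·Growth - 3·Wet - 5  [with Growth=0, Wet=3]  = -14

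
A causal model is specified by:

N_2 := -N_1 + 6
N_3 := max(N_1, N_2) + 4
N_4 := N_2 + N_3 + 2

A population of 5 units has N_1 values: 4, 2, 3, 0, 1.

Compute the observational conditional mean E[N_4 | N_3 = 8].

13

E[N_4|N_3=8] averages over only the 2 units with N_3=8 (N_1 = 4, 2): N_4 = 12, 14, mean 13.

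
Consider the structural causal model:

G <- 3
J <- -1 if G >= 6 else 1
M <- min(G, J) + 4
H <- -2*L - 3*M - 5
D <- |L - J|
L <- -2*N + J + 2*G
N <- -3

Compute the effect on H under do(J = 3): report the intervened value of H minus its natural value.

The intervention breaks the incoming arrows to J: J <- -1 if G >= 6 else 1 no longer applies, and J = 3.
L = -2*N + J + 2*G  [with N=-3, J=3, G=3]  = 15
M = min(G, J) + 4  [with G=3, J=3]  = 7
H = -2*L - 3*M - 5  [with L=15, M=7]  = -56
Without intervention: J = -1 if G >= 6 else 1  [with G=3]  = 1; L = -2*N + J + 2*G  [with N=-3, J=1, G=3]  = 13; M = min(G, J) + 4  [with G=3, J=1]  = 5; H = -2*L - 3*M - 5  [with L=13, M=5]  = -46.
Change = -56 − (-46) = -10.

-10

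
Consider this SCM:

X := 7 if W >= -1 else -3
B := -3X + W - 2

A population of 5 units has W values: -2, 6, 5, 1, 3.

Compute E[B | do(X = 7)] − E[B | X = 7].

-1.15

The intervention sets X=7 in all 5 units regardless of W. Recomputing B per unit gives -25, -17, -18, -22, -20; average -20.4.
Conditioning on X=7 selects the 4 unit(s) with W ∈ {6, 5, 1, 3}. Their B values: -17, -18, -22, -20. Mean = -19.25.
Difference = -20.4 − (-19.25) = -1.15.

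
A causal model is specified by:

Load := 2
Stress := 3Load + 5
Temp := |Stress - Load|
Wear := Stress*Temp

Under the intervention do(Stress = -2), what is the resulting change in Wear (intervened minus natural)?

Under do(Stress=-2), the mechanism Stress := 3Load + 5 is discarded; Stress is fixed at -2.
Temp = |Stress - Load|  [with Stress=-2, Load=2]  = 4
Wear = Stress*Temp  [with Stress=-2, Temp=4]  = -8
Without intervention: Stress = 3Load + 5  [with Load=2]  = 11; Temp = |Stress - Load|  [with Stress=11, Load=2]  = 9; Wear = Stress*Temp  [with Stress=11, Temp=9]  = 99.
Change = -8 − 99 = -107.

-107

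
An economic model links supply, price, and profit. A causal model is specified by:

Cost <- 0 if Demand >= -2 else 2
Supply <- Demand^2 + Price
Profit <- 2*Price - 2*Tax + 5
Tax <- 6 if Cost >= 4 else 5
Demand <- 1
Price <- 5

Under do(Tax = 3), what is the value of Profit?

The intervention breaks the incoming arrows to Tax: Tax <- 6 if Cost >= 4 else 5 no longer applies, and Tax = 3.
Profit = 2*Price - 2*Tax + 5  [with Price=5, Tax=3]  = 9

9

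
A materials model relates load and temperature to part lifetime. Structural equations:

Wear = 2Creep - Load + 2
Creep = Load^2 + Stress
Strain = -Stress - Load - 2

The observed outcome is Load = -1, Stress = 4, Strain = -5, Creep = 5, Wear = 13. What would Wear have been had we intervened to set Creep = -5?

-7

Intervening sets Creep = -5 and removes its equation (Creep = Load^2 + Stress).
Wear = 2Creep - Load + 2  [with Creep=-5, Load=-1]  = -7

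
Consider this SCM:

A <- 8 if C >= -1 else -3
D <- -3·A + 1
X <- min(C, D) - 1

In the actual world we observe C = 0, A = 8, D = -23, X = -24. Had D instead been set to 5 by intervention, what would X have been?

-1

The intervention breaks the incoming arrows to D: D <- -3·A + 1 no longer applies, and D = 5.
X = min(C, D) - 1  [with C=0, D=5]  = -1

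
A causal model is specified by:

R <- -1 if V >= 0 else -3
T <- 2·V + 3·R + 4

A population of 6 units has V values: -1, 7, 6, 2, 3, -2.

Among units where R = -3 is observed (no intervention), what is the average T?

Conditioning on R=-3 selects the 2 unit(s) with V ∈ {-1, -2}. Their T values: -7, -9. Mean = -8.

-8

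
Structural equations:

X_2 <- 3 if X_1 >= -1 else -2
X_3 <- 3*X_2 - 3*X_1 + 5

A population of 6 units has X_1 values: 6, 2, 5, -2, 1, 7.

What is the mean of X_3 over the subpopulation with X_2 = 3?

E[X_3|X_2=3] averages over only the 5 units with X_2=3 (X_1 = 6, 2, 5, 1, 7): X_3 = -4, 8, -1, 11, -7, mean 1.4.

1.4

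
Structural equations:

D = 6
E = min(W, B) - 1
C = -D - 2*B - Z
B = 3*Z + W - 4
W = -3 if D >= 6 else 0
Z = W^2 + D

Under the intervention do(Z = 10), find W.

-3

Under do(Z=10), the mechanism Z = W^2 + D is discarded; Z is fixed at 10.
Since W is not a descendant of the intervened variable, it is unaffected.
W = -3 if D >= 6 else 0  [with D=6]  = -3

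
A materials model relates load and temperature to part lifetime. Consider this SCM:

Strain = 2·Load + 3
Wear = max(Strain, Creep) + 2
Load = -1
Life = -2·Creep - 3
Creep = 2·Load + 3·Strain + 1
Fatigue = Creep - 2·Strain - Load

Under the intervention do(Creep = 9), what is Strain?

1

Under do(Creep=9), the mechanism Creep = 2·Load + 3·Strain + 1 is discarded; Creep is fixed at 9.
Since Strain is not a descendant of the intervened variable, it is unaffected.
Strain = 2·Load + 3  [with Load=-1]  = 1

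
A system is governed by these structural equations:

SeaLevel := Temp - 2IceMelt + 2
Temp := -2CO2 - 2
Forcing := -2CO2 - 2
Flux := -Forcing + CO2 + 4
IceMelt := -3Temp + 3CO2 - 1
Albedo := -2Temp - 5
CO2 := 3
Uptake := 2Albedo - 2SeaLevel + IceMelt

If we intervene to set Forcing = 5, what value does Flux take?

2

Under do(Forcing=5), the mechanism Forcing := -2CO2 - 2 is discarded; Forcing is fixed at 5.
Flux = -Forcing + CO2 + 4  [with Forcing=5, CO2=3]  = 2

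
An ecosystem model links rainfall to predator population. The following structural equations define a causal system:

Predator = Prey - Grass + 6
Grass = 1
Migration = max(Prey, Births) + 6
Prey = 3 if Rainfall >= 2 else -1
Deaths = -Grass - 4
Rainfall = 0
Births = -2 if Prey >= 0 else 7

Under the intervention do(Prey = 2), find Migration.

The intervention breaks the incoming arrows to Prey: Prey = 3 if Rainfall >= 2 else -1 no longer applies, and Prey = 2.
Births = -2 if Prey >= 0 else 7  [with Prey=2]  = -2
Migration = max(Prey, Births) + 6  [with Prey=2, Births=-2]  = 8

8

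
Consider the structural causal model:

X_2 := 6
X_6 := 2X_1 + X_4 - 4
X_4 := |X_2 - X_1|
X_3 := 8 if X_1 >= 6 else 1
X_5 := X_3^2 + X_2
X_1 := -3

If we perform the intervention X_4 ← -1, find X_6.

-11

Under do(X_4=-1), the mechanism X_4 := |X_2 - X_1| is discarded; X_4 is fixed at -1.
X_6 = 2X_1 + X_4 - 4  [with X_1=-3, X_4=-1]  = -11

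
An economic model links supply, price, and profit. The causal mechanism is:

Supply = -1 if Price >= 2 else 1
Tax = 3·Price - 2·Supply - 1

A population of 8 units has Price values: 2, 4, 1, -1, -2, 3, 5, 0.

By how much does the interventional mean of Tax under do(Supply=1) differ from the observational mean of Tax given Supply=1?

do(Supply=1) breaks Supply's dependence on Price. With Supply=1 fixed, Tax across the units is 3, 9, 0, -6, -9, 6, 12, -3, mean 1.5.
Conditioning on Supply=1 selects the 4 unit(s) with Price ∈ {1, -1, -2, 0}. Their Tax values: 0, -6, -9, -3. Mean = -4.5.
Difference = 1.5 − (-4.5) = 6.

6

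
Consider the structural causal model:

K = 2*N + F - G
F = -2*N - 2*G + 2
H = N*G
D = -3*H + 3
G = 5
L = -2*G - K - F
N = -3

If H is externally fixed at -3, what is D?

Intervening sets H = -3 and removes its equation (H = N*G).
D = -3*H + 3  [with H=-3]  = 12

12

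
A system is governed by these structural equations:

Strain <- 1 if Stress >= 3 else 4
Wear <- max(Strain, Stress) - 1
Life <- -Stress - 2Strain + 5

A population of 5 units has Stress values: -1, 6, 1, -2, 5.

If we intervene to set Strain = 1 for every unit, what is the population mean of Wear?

1.8

Every unit gets Strain=1 under the intervention. Wear values become 0, 5, 0, 0, 4; E[Wear|do(Strain=1)] = 1.8.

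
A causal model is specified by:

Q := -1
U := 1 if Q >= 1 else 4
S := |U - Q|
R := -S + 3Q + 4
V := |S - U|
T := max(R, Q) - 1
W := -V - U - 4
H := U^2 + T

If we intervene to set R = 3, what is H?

18

do(R=3) replaces the equation R := -S + 3Q + 4 with the constant R = 3.
U = 1 if Q >= 1 else 4  [with Q=-1]  = 4
T = max(R, Q) - 1  [with R=3, Q=-1]  = 2
H = U^2 + T  [with U=4, T=2]  = 18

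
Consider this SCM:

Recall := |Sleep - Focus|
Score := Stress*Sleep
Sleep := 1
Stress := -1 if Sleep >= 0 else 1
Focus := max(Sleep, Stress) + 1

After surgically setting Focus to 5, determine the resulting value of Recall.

4

do(Focus=5) replaces the equation Focus := max(Sleep, Stress) + 1 with the constant Focus = 5.
Recall = |Sleep - Focus|  [with Sleep=1, Focus=5]  = 4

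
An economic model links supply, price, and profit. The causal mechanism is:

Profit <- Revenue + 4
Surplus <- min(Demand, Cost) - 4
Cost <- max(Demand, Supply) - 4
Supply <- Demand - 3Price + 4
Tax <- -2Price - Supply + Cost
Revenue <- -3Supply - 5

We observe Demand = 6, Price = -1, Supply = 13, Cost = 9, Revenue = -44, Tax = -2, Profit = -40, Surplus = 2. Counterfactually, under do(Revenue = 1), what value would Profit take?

Under do(Revenue=1), the mechanism Revenue <- -3Supply - 5 is discarded; Revenue is fixed at 1.
Profit = Revenue + 4  [with Revenue=1]  = 5

5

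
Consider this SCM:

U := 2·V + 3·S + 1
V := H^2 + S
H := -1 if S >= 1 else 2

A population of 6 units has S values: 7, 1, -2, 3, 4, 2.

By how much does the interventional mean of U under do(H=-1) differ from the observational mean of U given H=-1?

The intervention sets H=-1 in all 6 units regardless of S. Recomputing U per unit gives 38, 8, -7, 18, 23, 13; average 15.5.
Observing H=-1 restricts to units where H's equation naturally yields -1: S ∈ {7, 1, 3, 4, 2}. In that subpopulation U = 38, 8, 18, 23, 13, mean 20.
Difference = 15.5 − 20 = -4.5.

-4.5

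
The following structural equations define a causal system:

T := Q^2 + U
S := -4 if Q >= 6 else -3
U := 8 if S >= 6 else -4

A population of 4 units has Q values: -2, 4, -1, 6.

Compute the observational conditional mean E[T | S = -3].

Observing S=-3 restricts to units where S's equation naturally yields -3: Q ∈ {-2, 4, -1}. In that subpopulation T = 0, 12, -3, mean 3.

3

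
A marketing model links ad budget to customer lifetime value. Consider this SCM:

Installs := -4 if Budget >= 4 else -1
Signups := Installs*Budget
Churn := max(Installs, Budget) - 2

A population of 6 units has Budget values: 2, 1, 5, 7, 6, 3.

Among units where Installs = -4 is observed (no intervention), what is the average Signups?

Observing Installs=-4 restricts to units where Installs's equation naturally yields -4: Budget ∈ {5, 7, 6}. In that subpopulation Signups = -20, -28, -24, mean -24.

-24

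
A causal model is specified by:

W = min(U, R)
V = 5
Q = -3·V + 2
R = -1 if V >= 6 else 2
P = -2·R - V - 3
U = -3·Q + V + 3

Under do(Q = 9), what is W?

Under do(Q=9), the mechanism Q = -3·V + 2 is discarded; Q is fixed at 9.
R = -1 if V >= 6 else 2  [with V=5]  = 2
U = -3·Q + V + 3  [with Q=9, V=5]  = -19
W = min(U, R)  [with U=-19, R=2]  = -19

-19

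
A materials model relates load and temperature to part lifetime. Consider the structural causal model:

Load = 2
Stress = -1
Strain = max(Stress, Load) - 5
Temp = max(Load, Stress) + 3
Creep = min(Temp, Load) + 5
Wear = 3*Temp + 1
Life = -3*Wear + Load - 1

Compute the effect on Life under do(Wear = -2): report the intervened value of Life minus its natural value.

54

Intervening sets Wear = -2 and removes its equation (Wear = 3*Temp + 1).
Life = -3*Wear + Load - 1  [with Wear=-2, Load=2]  = 7
Without intervention: Temp = max(Load, Stress) + 3  [with Load=2, Stress=-1]  = 5; Wear = 3*Temp + 1  [with Temp=5]  = 16; Life = -3*Wear + Load - 1  [with Wear=16, Load=2]  = -47.
Change = 7 − (-47) = 54.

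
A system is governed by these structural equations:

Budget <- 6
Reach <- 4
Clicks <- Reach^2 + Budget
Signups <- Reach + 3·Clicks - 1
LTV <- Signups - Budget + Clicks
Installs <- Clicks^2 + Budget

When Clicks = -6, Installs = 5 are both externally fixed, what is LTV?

Setting Clicks = -6, Installs = 5 by intervention discards those variables' equations.
Signups = Reach + 3·Clicks - 1  [with Reach=4, Clicks=-6]  = -15
LTV = Signups - Budget + Clicks  [with Signups=-15, Budget=6, Clicks=-6]  = -27

-27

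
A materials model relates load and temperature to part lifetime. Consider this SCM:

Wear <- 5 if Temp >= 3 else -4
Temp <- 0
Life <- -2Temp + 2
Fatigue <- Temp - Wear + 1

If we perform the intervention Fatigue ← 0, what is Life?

2

The intervention breaks the incoming arrows to Fatigue: Fatigue <- Temp - Wear + 1 no longer applies, and Fatigue = 0.
Life is not downstream of the intervention, so its value is determined by the original equations.
Life = -2Temp + 2  [with Temp=0]  = 2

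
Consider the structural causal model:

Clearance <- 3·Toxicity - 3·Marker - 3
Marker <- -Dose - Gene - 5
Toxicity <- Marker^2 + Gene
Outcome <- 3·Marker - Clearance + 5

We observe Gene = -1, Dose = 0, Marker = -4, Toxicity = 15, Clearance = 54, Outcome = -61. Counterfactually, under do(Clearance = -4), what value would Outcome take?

-3

The intervention breaks the incoming arrows to Clearance: Clearance <- 3·Toxicity - 3·Marker - 3 no longer applies, and Clearance = -4.
Marker = -Dose - Gene - 5  [with Dose=0, Gene=-1]  = -4
Outcome = 3·Marker - Clearance + 5  [with Marker=-4, Clearance=-4]  = -3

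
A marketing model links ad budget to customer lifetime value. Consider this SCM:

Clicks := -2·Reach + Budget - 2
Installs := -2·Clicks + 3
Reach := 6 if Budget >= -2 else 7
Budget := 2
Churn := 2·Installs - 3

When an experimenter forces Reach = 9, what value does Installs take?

Under do(Reach=9), the mechanism Reach := 6 if Budget >= -2 else 7 is discarded; Reach is fixed at 9.
Clicks = -2·Reach + Budget - 2  [with Reach=9, Budget=2]  = -18
Installs = -2·Clicks + 3  [with Clicks=-18]  = 39

39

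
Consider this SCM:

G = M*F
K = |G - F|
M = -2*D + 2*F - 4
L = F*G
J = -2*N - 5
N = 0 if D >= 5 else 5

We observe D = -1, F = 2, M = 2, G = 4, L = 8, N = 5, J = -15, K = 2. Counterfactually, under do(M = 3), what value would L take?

do(M=3) replaces the equation M = -2*D + 2*F - 4 with the constant M = 3.
G = M*F  [with M=3, F=2]  = 6
L = F*G  [with F=2, G=6]  = 12

12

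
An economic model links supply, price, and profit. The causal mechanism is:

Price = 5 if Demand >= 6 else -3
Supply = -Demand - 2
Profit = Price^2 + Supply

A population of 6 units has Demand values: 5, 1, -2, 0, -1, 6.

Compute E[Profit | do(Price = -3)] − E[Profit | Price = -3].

-0.9

do(Price=-3) breaks Price's dependence on Demand. With Price=-3 fixed, Profit across the units is 2, 6, 9, 7, 8, 1, mean 5.5.
Conditioning on Price=-3 selects the 5 unit(s) with Demand ∈ {5, 1, -2, 0, -1}. Their Profit values: 2, 6, 9, 7, 8. Mean = 6.4.
Difference = 5.5 − 6.4 = -0.9.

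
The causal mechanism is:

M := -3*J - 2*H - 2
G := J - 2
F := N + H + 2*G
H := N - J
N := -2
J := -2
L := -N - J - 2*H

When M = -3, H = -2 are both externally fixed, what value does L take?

The joint intervention fixes M = -3, H = -2, removing each variable's own equation.
L = -N - J - 2*H  [with N=-2, J=-2, H=-2]  = 8

8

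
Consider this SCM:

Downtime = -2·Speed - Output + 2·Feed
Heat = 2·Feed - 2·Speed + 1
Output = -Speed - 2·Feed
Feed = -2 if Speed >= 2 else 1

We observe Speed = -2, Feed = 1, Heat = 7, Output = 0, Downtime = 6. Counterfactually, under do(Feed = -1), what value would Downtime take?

do(Feed=-1) replaces the equation Feed = -2 if Speed >= 2 else 1 with the constant Feed = -1.
Output = -Speed - 2·Feed  [with Speed=-2, Feed=-1]  = 4
Downtime = -2·Speed - Output + 2·Feed  [with Speed=-2, Output=4, Feed=-1]  = -2

-2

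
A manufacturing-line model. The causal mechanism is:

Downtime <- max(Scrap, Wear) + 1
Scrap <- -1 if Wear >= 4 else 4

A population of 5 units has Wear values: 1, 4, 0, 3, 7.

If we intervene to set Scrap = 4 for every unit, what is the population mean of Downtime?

5.6

Every unit gets Scrap=4 under the intervention. Downtime values become 5, 5, 5, 5, 8; E[Downtime|do(Scrap=4)] = 5.6.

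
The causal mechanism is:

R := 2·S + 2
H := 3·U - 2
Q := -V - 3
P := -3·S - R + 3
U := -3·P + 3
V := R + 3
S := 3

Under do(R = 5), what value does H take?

106

Under do(R=5), the mechanism R := 2·S + 2 is discarded; R is fixed at 5.
P = -3·S - R + 3  [with S=3, R=5]  = -11
U = -3·P + 3  [with P=-11]  = 36
H = 3·U - 2  [with U=36]  = 106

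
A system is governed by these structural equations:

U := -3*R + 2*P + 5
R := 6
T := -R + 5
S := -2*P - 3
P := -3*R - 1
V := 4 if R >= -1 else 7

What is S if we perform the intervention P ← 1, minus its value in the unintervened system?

-40

do(P=1) replaces the equation P := -3*R - 1 with the constant P = 1.
S = -2*P - 3  [with P=1]  = -5
Without intervention: P = -3*R - 1  [with R=6]  = -19; S = -2*P - 3  [with P=-19]  = 35.
Change = -5 − 35 = -40.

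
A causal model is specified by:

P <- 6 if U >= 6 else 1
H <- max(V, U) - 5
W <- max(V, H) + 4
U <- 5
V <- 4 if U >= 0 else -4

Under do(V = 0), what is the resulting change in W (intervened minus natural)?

-4

Under do(V=0), the mechanism V <- 4 if U >= 0 else -4 is discarded; V is fixed at 0.
H = max(V, U) - 5  [with V=0, U=5]  = 0
W = max(V, H) + 4  [with V=0, H=0]  = 4
Without intervention: V = 4 if U >= 0 else -4  [with U=5]  = 4; H = max(V, U) - 5  [with V=4, U=5]  = 0; W = max(V, H) + 4  [with V=4, H=0]  = 8.
Change = 4 − 8 = -4.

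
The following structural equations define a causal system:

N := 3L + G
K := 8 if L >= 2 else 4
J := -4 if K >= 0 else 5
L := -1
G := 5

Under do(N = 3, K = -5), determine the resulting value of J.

5

Setting N = 3, K = -5 by intervention discards those variables' equations.
J = -4 if K >= 0 else 5  [with K=-5]  = 5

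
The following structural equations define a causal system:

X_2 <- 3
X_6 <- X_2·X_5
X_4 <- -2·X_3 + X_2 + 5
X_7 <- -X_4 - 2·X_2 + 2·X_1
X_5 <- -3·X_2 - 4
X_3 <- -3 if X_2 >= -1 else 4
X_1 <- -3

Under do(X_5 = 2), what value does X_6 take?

The intervention breaks the incoming arrows to X_5: X_5 <- -3·X_2 - 4 no longer applies, and X_5 = 2.
X_6 = X_2·X_5  [with X_2=3, X_5=2]  = 6

6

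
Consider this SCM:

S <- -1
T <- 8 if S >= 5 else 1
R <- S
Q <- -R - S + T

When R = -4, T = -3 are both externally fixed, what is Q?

2

The joint intervention fixes R = -4, T = -3, removing each variable's own equation.
Q = -R - S + T  [with R=-4, S=-1, T=-3]  = 2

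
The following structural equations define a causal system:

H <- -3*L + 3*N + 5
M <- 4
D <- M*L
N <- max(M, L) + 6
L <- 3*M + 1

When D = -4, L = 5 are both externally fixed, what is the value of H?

Setting D = -4, L = 5 by intervention discards those variables' equations.
N = max(M, L) + 6  [with M=4, L=5]  = 11
H = -3*L + 3*N + 5  [with L=5, N=11]  = 23

23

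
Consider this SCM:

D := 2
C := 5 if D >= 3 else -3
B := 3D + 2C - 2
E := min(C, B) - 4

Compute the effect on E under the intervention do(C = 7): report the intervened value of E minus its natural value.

10

Under do(C=7), the mechanism C := 5 if D >= 3 else -3 is discarded; C is fixed at 7.
B = 3D + 2C - 2  [with D=2, C=7]  = 18
E = min(C, B) - 4  [with C=7, B=18]  = 3
Without intervention: C = 5 if D >= 3 else -3  [with D=2]  = -3; B = 3D + 2C - 2  [with D=2, C=-3]  = -2; E = min(C, B) - 4  [with C=-3, B=-2]  = -7.
Change = 3 − (-7) = 10.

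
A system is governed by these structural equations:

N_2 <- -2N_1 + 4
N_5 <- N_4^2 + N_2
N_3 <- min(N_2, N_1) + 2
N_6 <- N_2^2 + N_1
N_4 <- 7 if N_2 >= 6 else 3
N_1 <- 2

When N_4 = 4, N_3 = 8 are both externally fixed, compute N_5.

The joint intervention fixes N_4 = 4, N_3 = 8, removing each variable's own equation.
N_2 = -2N_1 + 4  [with N_1=2]  = 0
N_5 = N_4^2 + N_2  [with N_4=4, N_2=0]  = 16

16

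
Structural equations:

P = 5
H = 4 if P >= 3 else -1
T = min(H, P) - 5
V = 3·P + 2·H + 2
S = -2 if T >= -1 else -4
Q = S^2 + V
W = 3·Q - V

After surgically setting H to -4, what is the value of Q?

25

Under do(H=-4), the mechanism H = 4 if P >= 3 else -1 is discarded; H is fixed at -4.
T = min(H, P) - 5  [with H=-4, P=5]  = -9
V = 3·P + 2·H + 2  [with P=5, H=-4]  = 9
S = -2 if T >= -1 else -4  [with T=-9]  = -4
Q = S^2 + V  [with S=-4, V=9]  = 25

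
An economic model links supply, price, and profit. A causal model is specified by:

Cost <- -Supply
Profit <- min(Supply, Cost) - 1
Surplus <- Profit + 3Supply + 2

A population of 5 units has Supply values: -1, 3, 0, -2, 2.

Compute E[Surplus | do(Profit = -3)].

Every unit gets Profit=-3 under the intervention. Surplus values become -4, 8, -1, -7, 5; E[Surplus|do(Profit=-3)] = 0.2.

0.2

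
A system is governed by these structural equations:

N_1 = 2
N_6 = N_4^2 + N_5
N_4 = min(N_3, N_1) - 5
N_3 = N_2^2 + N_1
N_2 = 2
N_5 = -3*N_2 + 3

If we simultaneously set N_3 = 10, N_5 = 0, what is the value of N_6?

Setting N_3 = 10, N_5 = 0 by intervention discards those variables' equations.
N_4 = min(N_3, N_1) - 5  [with N_3=10, N_1=2]  = -3
N_6 = N_4^2 + N_5  [with N_4=-3, N_5=0]  = 9

9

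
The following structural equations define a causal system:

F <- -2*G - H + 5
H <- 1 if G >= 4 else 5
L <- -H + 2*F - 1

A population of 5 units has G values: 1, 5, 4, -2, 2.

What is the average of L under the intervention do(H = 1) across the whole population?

-2

do(H=1) breaks H's dependence on G. With H=1 fixed, L across the units is 2, -14, -10, 14, -2, mean -2.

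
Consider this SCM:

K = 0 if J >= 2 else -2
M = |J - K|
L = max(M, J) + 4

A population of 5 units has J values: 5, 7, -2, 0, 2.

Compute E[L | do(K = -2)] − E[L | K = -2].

do(K=-2) breaks K's dependence on J. With K=-2 fixed, L across the units is 11, 13, 4, 6, 8, mean 8.4.
Conditioning on K=-2 selects the 2 unit(s) with J ∈ {-2, 0}. Their L values: 4, 6. Mean = 5.
Difference = 8.4 − 5 = 3.4.

3.4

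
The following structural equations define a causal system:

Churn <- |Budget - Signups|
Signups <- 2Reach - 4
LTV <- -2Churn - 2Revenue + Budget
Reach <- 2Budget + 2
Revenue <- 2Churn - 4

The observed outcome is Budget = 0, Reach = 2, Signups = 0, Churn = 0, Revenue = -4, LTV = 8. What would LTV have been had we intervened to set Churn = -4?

32

Under do(Churn=-4), the mechanism Churn <- |Budget - Signups| is discarded; Churn is fixed at -4.
Revenue = 2Churn - 4  [with Churn=-4]  = -12
LTV = -2Churn - 2Revenue + Budget  [with Churn=-4, Revenue=-12, Budget=0]  = 32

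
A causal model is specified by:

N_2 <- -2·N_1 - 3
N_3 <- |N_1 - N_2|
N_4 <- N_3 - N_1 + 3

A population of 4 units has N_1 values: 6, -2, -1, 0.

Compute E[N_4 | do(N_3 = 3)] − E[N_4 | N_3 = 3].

-1.75

do(N_3=3) breaks N_3's dependence on N_1. With N_3=3 fixed, N_4 across the units is 0, 8, 7, 6, mean 5.25.
E[N_4|N_3=3] averages over only the 2 units with N_3=3 (N_1 = -2, 0): N_4 = 8, 6, mean 7.
Difference = 5.25 − 7 = -1.75.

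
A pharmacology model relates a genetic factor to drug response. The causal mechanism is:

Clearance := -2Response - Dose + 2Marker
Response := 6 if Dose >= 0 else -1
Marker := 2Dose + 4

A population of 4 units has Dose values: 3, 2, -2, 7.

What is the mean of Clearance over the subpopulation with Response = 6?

8

Observing Response=6 restricts to units where Response's equation naturally yields 6: Dose ∈ {3, 2, 7}. In that subpopulation Clearance = 5, 2, 17, mean 8.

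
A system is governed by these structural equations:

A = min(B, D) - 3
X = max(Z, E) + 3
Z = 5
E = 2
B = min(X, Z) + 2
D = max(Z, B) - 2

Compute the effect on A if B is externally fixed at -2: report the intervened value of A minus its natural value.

Under do(B=-2), the mechanism B = min(X, Z) + 2 is discarded; B is fixed at -2.
D = max(Z, B) - 2  [with Z=5, B=-2]  = 3
A = min(B, D) - 3  [with B=-2, D=3]  = -5
Without intervention: X = max(Z, E) + 3  [with Z=5, E=2]  = 8; B = min(X, Z) + 2  [with X=8, Z=5]  = 7; D = max(Z, B) - 2  [with Z=5, B=7]  = 5; A = min(B, D) - 3  [with B=7, D=5]  = 2.
Change = -5 − 2 = -7.

-7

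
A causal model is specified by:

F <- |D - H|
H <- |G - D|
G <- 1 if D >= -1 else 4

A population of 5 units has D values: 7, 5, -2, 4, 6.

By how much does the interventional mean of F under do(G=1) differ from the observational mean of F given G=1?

0.8

Under do(G=1), G's equation is replaced by G=1 for every unit. Per-unit F: 1, 1, 5, 1, 1. Mean = 1.8.
Conditioning on G=1 selects the 4 unit(s) with D ∈ {7, 5, 4, 6}. Their F values: 1, 1, 1, 1. Mean = 1.
Difference = 1.8 − 1 = 0.8.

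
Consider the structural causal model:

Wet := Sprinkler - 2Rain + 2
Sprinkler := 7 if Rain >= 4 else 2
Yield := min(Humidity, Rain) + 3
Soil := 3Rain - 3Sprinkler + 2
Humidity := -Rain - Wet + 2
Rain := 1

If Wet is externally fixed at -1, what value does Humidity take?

Intervening sets Wet = -1 and removes its equation (Wet := Sprinkler - 2Rain + 2).
Humidity = -Rain - Wet + 2  [with Rain=1, Wet=-1]  = 2

2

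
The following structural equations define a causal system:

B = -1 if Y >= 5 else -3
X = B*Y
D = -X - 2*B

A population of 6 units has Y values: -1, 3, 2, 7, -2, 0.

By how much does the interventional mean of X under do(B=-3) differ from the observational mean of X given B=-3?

The intervention sets B=-3 in all 6 units regardless of Y. Recomputing X per unit gives 3, -9, -6, -21, 6, 0; average -4.5.
Observing B=-3 restricts to units where B's equation naturally yields -3: Y ∈ {-1, 3, 2, -2, 0}. In that subpopulation X = 3, -9, -6, 6, 0, mean -1.2.
Difference = -4.5 − (-1.2) = -3.3.

-3.3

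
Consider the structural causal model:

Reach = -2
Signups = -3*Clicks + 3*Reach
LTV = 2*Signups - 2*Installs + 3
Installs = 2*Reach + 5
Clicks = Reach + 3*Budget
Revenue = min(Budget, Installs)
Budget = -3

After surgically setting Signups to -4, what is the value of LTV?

Under do(Signups=-4), the mechanism Signups = -3*Clicks + 3*Reach is discarded; Signups is fixed at -4.
Installs = 2*Reach + 5  [with Reach=-2]  = 1
LTV = 2*Signups - 2*Installs + 3  [with Signups=-4, Installs=1]  = -7

-7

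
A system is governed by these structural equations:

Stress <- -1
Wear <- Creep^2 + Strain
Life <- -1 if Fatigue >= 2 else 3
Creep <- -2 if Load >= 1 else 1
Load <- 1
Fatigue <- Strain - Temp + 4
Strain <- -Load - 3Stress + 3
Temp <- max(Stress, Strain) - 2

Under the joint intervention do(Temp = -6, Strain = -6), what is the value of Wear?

The joint intervention fixes Temp = -6, Strain = -6, removing each variable's own equation.
Creep = -2 if Load >= 1 else 1  [with Load=1]  = -2
Wear = Creep^2 + Strain  [with Creep=-2, Strain=-6]  = -2

-2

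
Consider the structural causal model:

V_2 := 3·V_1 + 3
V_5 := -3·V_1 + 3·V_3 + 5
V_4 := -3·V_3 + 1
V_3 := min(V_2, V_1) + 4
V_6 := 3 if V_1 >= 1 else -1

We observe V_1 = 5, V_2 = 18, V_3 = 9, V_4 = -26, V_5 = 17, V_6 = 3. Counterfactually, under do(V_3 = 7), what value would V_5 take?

11

do(V_3=7) replaces the equation V_3 := min(V_2, V_1) + 4 with the constant V_3 = 7.
V_5 = -3·V_1 + 3·V_3 + 5  [with V_1=5, V_3=7]  = 11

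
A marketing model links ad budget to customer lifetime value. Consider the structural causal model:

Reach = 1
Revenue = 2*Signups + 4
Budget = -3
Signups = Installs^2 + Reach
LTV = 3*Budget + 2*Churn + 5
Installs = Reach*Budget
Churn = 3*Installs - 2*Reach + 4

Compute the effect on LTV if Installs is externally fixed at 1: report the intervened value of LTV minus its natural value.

24

The intervention breaks the incoming arrows to Installs: Installs = Reach*Budget no longer applies, and Installs = 1.
Churn = 3*Installs - 2*Reach + 4  [with Installs=1, Reach=1]  = 5
LTV = 3*Budget + 2*Churn + 5  [with Budget=-3, Churn=5]  = 6
Without intervention: Installs = Reach*Budget  [with Reach=1, Budget=-3]  = -3; Churn = 3*Installs - 2*Reach + 4  [with Installs=-3, Reach=1]  = -7; LTV = 3*Budget + 2*Churn + 5  [with Budget=-3, Churn=-7]  = -18.
Change = 6 − (-18) = 24.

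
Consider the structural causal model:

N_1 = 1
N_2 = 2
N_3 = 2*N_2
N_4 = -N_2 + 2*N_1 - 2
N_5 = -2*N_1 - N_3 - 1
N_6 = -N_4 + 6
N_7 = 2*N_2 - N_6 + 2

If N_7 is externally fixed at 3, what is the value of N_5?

-7

The intervention breaks the incoming arrows to N_7: N_7 = 2*N_2 - N_6 + 2 no longer applies, and N_7 = 3.
N_5 is not downstream of the intervention, so its value is determined by the original equations.
N_3 = 2*N_2  [with N_2=2]  = 4
N_5 = -2*N_1 - N_3 - 1  [with N_1=1, N_3=4]  = -7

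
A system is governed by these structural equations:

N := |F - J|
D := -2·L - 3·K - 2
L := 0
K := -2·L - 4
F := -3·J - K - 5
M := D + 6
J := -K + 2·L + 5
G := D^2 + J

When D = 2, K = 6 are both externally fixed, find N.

The joint intervention fixes D = 2, K = 6, removing each variable's own equation.
J = -K + 2·L + 5  [with K=6, L=0]  = -1
F = -3·J - K - 5  [with J=-1, K=6]  = -8
N = |F - J|  [with F=-8, J=-1]  = 7

7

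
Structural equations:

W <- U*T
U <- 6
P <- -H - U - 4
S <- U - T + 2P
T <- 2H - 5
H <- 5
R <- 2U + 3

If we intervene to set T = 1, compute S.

-25

Intervening sets T = 1 and removes its equation (T <- 2H - 5).
P = -H - U - 4  [with H=5, U=6]  = -15
S = U - T + 2P  [with U=6, T=1, P=-15]  = -25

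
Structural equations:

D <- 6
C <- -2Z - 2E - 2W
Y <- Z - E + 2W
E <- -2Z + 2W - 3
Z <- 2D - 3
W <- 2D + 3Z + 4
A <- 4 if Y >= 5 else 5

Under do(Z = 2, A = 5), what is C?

-122

Setting Z = 2, A = 5 by intervention discards those variables' equations.
W = 2D + 3Z + 4  [with D=6, Z=2]  = 22
E = -2Z + 2W - 3  [with Z=2, W=22]  = 37
C = -2Z - 2E - 2W  [with Z=2, E=37, W=22]  = -122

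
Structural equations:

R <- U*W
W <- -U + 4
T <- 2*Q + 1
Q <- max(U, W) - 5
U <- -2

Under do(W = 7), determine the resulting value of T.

Under do(W=7), the mechanism W <- -U + 4 is discarded; W is fixed at 7.
Q = max(U, W) - 5  [with U=-2, W=7]  = 2
T = 2*Q + 1  [with Q=2]  = 5

5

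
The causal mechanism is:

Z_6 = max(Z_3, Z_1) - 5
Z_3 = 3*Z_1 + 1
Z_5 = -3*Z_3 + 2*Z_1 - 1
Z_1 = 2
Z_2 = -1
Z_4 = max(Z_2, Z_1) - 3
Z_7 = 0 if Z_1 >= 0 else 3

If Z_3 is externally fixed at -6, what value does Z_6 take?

The intervention breaks the incoming arrows to Z_3: Z_3 = 3*Z_1 + 1 no longer applies, and Z_3 = -6.
Z_6 = max(Z_3, Z_1) - 5  [with Z_3=-6, Z_1=2]  = -3

-3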